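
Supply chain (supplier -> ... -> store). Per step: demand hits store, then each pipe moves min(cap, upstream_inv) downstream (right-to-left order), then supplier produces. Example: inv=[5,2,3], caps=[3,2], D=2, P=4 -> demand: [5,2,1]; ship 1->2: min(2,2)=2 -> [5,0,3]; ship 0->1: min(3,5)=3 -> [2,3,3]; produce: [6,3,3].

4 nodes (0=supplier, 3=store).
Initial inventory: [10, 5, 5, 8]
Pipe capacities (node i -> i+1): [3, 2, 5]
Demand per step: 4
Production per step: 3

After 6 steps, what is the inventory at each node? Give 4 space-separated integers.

Step 1: demand=4,sold=4 ship[2->3]=5 ship[1->2]=2 ship[0->1]=3 prod=3 -> inv=[10 6 2 9]
Step 2: demand=4,sold=4 ship[2->3]=2 ship[1->2]=2 ship[0->1]=3 prod=3 -> inv=[10 7 2 7]
Step 3: demand=4,sold=4 ship[2->3]=2 ship[1->2]=2 ship[0->1]=3 prod=3 -> inv=[10 8 2 5]
Step 4: demand=4,sold=4 ship[2->3]=2 ship[1->2]=2 ship[0->1]=3 prod=3 -> inv=[10 9 2 3]
Step 5: demand=4,sold=3 ship[2->3]=2 ship[1->2]=2 ship[0->1]=3 prod=3 -> inv=[10 10 2 2]
Step 6: demand=4,sold=2 ship[2->3]=2 ship[1->2]=2 ship[0->1]=3 prod=3 -> inv=[10 11 2 2]

10 11 2 2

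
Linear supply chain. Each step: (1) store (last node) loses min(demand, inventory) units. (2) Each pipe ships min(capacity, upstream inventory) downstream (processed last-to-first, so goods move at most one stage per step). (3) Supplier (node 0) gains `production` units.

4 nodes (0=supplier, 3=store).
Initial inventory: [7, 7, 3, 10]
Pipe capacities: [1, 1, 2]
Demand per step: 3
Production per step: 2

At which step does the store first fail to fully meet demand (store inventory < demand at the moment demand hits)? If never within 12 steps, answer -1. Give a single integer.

Step 1: demand=3,sold=3 ship[2->3]=2 ship[1->2]=1 ship[0->1]=1 prod=2 -> [8 7 2 9]
Step 2: demand=3,sold=3 ship[2->3]=2 ship[1->2]=1 ship[0->1]=1 prod=2 -> [9 7 1 8]
Step 3: demand=3,sold=3 ship[2->3]=1 ship[1->2]=1 ship[0->1]=1 prod=2 -> [10 7 1 6]
Step 4: demand=3,sold=3 ship[2->3]=1 ship[1->2]=1 ship[0->1]=1 prod=2 -> [11 7 1 4]
Step 5: demand=3,sold=3 ship[2->3]=1 ship[1->2]=1 ship[0->1]=1 prod=2 -> [12 7 1 2]
Step 6: demand=3,sold=2 ship[2->3]=1 ship[1->2]=1 ship[0->1]=1 prod=2 -> [13 7 1 1]
Step 7: demand=3,sold=1 ship[2->3]=1 ship[1->2]=1 ship[0->1]=1 prod=2 -> [14 7 1 1]
Step 8: demand=3,sold=1 ship[2->3]=1 ship[1->2]=1 ship[0->1]=1 prod=2 -> [15 7 1 1]
Step 9: demand=3,sold=1 ship[2->3]=1 ship[1->2]=1 ship[0->1]=1 prod=2 -> [16 7 1 1]
Step 10: demand=3,sold=1 ship[2->3]=1 ship[1->2]=1 ship[0->1]=1 prod=2 -> [17 7 1 1]
Step 11: demand=3,sold=1 ship[2->3]=1 ship[1->2]=1 ship[0->1]=1 prod=2 -> [18 7 1 1]
Step 12: demand=3,sold=1 ship[2->3]=1 ship[1->2]=1 ship[0->1]=1 prod=2 -> [19 7 1 1]
First stockout at step 6

6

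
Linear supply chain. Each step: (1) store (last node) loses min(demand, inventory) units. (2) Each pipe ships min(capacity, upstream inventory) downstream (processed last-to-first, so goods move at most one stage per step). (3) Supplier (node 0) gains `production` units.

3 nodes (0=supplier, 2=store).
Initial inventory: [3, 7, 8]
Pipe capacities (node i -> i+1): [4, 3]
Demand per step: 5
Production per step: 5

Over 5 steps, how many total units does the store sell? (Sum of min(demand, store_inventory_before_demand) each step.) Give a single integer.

Answer: 20

Derivation:
Step 1: sold=5 (running total=5) -> [5 7 6]
Step 2: sold=5 (running total=10) -> [6 8 4]
Step 3: sold=4 (running total=14) -> [7 9 3]
Step 4: sold=3 (running total=17) -> [8 10 3]
Step 5: sold=3 (running total=20) -> [9 11 3]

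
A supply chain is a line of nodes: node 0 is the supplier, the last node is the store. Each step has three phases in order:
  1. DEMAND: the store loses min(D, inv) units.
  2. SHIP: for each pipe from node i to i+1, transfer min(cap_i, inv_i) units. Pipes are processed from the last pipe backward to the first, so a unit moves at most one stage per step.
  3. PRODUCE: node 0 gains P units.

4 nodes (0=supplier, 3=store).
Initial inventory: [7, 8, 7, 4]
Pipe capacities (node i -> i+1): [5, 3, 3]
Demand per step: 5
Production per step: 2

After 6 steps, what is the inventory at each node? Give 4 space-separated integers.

Step 1: demand=5,sold=4 ship[2->3]=3 ship[1->2]=3 ship[0->1]=5 prod=2 -> inv=[4 10 7 3]
Step 2: demand=5,sold=3 ship[2->3]=3 ship[1->2]=3 ship[0->1]=4 prod=2 -> inv=[2 11 7 3]
Step 3: demand=5,sold=3 ship[2->3]=3 ship[1->2]=3 ship[0->1]=2 prod=2 -> inv=[2 10 7 3]
Step 4: demand=5,sold=3 ship[2->3]=3 ship[1->2]=3 ship[0->1]=2 prod=2 -> inv=[2 9 7 3]
Step 5: demand=5,sold=3 ship[2->3]=3 ship[1->2]=3 ship[0->1]=2 prod=2 -> inv=[2 8 7 3]
Step 6: demand=5,sold=3 ship[2->3]=3 ship[1->2]=3 ship[0->1]=2 prod=2 -> inv=[2 7 7 3]

2 7 7 3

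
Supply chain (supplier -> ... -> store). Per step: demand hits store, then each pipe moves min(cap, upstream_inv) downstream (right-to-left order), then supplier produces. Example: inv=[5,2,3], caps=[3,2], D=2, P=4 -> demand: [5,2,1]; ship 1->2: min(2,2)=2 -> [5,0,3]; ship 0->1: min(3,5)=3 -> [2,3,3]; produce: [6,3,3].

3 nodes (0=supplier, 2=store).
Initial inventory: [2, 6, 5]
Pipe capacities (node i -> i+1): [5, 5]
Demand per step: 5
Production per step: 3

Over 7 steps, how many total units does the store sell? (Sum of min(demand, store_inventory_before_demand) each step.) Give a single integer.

Step 1: sold=5 (running total=5) -> [3 3 5]
Step 2: sold=5 (running total=10) -> [3 3 3]
Step 3: sold=3 (running total=13) -> [3 3 3]
Step 4: sold=3 (running total=16) -> [3 3 3]
Step 5: sold=3 (running total=19) -> [3 3 3]
Step 6: sold=3 (running total=22) -> [3 3 3]
Step 7: sold=3 (running total=25) -> [3 3 3]

Answer: 25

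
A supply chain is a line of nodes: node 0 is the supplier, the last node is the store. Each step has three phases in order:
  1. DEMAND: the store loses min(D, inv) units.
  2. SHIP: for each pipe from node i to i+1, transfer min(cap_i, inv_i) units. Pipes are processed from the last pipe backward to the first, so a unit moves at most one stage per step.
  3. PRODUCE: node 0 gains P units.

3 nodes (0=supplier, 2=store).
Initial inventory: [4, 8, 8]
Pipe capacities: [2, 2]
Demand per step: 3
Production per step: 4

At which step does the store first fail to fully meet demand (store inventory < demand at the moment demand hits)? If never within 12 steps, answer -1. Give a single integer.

Step 1: demand=3,sold=3 ship[1->2]=2 ship[0->1]=2 prod=4 -> [6 8 7]
Step 2: demand=3,sold=3 ship[1->2]=2 ship[0->1]=2 prod=4 -> [8 8 6]
Step 3: demand=3,sold=3 ship[1->2]=2 ship[0->1]=2 prod=4 -> [10 8 5]
Step 4: demand=3,sold=3 ship[1->2]=2 ship[0->1]=2 prod=4 -> [12 8 4]
Step 5: demand=3,sold=3 ship[1->2]=2 ship[0->1]=2 prod=4 -> [14 8 3]
Step 6: demand=3,sold=3 ship[1->2]=2 ship[0->1]=2 prod=4 -> [16 8 2]
Step 7: demand=3,sold=2 ship[1->2]=2 ship[0->1]=2 prod=4 -> [18 8 2]
Step 8: demand=3,sold=2 ship[1->2]=2 ship[0->1]=2 prod=4 -> [20 8 2]
Step 9: demand=3,sold=2 ship[1->2]=2 ship[0->1]=2 prod=4 -> [22 8 2]
Step 10: demand=3,sold=2 ship[1->2]=2 ship[0->1]=2 prod=4 -> [24 8 2]
Step 11: demand=3,sold=2 ship[1->2]=2 ship[0->1]=2 prod=4 -> [26 8 2]
Step 12: demand=3,sold=2 ship[1->2]=2 ship[0->1]=2 prod=4 -> [28 8 2]
First stockout at step 7

7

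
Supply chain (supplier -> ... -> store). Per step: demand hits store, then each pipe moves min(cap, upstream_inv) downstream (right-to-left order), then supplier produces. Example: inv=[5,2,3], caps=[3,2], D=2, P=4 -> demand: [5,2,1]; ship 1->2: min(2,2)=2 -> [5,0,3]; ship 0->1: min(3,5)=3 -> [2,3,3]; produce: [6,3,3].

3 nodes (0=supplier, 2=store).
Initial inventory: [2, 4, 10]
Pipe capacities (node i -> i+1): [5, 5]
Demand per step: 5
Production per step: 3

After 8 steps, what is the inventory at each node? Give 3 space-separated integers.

Step 1: demand=5,sold=5 ship[1->2]=4 ship[0->1]=2 prod=3 -> inv=[3 2 9]
Step 2: demand=5,sold=5 ship[1->2]=2 ship[0->1]=3 prod=3 -> inv=[3 3 6]
Step 3: demand=5,sold=5 ship[1->2]=3 ship[0->1]=3 prod=3 -> inv=[3 3 4]
Step 4: demand=5,sold=4 ship[1->2]=3 ship[0->1]=3 prod=3 -> inv=[3 3 3]
Step 5: demand=5,sold=3 ship[1->2]=3 ship[0->1]=3 prod=3 -> inv=[3 3 3]
Step 6: demand=5,sold=3 ship[1->2]=3 ship[0->1]=3 prod=3 -> inv=[3 3 3]
Step 7: demand=5,sold=3 ship[1->2]=3 ship[0->1]=3 prod=3 -> inv=[3 3 3]
Step 8: demand=5,sold=3 ship[1->2]=3 ship[0->1]=3 prod=3 -> inv=[3 3 3]

3 3 3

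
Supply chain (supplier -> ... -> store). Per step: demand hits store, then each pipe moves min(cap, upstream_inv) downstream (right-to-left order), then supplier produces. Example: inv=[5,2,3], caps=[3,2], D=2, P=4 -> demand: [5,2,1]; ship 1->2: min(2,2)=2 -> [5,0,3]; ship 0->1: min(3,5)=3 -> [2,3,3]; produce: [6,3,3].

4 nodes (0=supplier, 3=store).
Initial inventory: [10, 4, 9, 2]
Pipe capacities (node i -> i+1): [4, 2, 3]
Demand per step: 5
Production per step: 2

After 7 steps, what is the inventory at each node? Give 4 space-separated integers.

Step 1: demand=5,sold=2 ship[2->3]=3 ship[1->2]=2 ship[0->1]=4 prod=2 -> inv=[8 6 8 3]
Step 2: demand=5,sold=3 ship[2->3]=3 ship[1->2]=2 ship[0->1]=4 prod=2 -> inv=[6 8 7 3]
Step 3: demand=5,sold=3 ship[2->3]=3 ship[1->2]=2 ship[0->1]=4 prod=2 -> inv=[4 10 6 3]
Step 4: demand=5,sold=3 ship[2->3]=3 ship[1->2]=2 ship[0->1]=4 prod=2 -> inv=[2 12 5 3]
Step 5: demand=5,sold=3 ship[2->3]=3 ship[1->2]=2 ship[0->1]=2 prod=2 -> inv=[2 12 4 3]
Step 6: demand=5,sold=3 ship[2->3]=3 ship[1->2]=2 ship[0->1]=2 prod=2 -> inv=[2 12 3 3]
Step 7: demand=5,sold=3 ship[2->3]=3 ship[1->2]=2 ship[0->1]=2 prod=2 -> inv=[2 12 2 3]

2 12 2 3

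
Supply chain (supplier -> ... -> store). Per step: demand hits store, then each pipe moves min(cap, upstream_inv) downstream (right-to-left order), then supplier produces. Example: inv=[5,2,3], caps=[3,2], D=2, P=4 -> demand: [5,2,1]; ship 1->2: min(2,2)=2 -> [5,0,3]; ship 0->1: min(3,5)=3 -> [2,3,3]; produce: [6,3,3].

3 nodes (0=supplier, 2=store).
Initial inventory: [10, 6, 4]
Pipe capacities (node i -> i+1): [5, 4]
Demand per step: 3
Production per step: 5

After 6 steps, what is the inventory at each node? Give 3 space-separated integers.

Step 1: demand=3,sold=3 ship[1->2]=4 ship[0->1]=5 prod=5 -> inv=[10 7 5]
Step 2: demand=3,sold=3 ship[1->2]=4 ship[0->1]=5 prod=5 -> inv=[10 8 6]
Step 3: demand=3,sold=3 ship[1->2]=4 ship[0->1]=5 prod=5 -> inv=[10 9 7]
Step 4: demand=3,sold=3 ship[1->2]=4 ship[0->1]=5 prod=5 -> inv=[10 10 8]
Step 5: demand=3,sold=3 ship[1->2]=4 ship[0->1]=5 prod=5 -> inv=[10 11 9]
Step 6: demand=3,sold=3 ship[1->2]=4 ship[0->1]=5 prod=5 -> inv=[10 12 10]

10 12 10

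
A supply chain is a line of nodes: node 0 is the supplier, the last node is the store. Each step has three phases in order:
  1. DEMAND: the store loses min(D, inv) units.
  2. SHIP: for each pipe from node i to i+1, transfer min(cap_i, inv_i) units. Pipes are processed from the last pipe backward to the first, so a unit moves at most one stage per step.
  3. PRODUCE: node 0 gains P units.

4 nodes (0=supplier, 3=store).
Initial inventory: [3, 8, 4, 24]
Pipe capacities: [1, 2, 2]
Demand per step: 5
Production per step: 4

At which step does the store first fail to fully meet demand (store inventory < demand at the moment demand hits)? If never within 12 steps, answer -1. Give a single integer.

Step 1: demand=5,sold=5 ship[2->3]=2 ship[1->2]=2 ship[0->1]=1 prod=4 -> [6 7 4 21]
Step 2: demand=5,sold=5 ship[2->3]=2 ship[1->2]=2 ship[0->1]=1 prod=4 -> [9 6 4 18]
Step 3: demand=5,sold=5 ship[2->3]=2 ship[1->2]=2 ship[0->1]=1 prod=4 -> [12 5 4 15]
Step 4: demand=5,sold=5 ship[2->3]=2 ship[1->2]=2 ship[0->1]=1 prod=4 -> [15 4 4 12]
Step 5: demand=5,sold=5 ship[2->3]=2 ship[1->2]=2 ship[0->1]=1 prod=4 -> [18 3 4 9]
Step 6: demand=5,sold=5 ship[2->3]=2 ship[1->2]=2 ship[0->1]=1 prod=4 -> [21 2 4 6]
Step 7: demand=5,sold=5 ship[2->3]=2 ship[1->2]=2 ship[0->1]=1 prod=4 -> [24 1 4 3]
Step 8: demand=5,sold=3 ship[2->3]=2 ship[1->2]=1 ship[0->1]=1 prod=4 -> [27 1 3 2]
Step 9: demand=5,sold=2 ship[2->3]=2 ship[1->2]=1 ship[0->1]=1 prod=4 -> [30 1 2 2]
Step 10: demand=5,sold=2 ship[2->3]=2 ship[1->2]=1 ship[0->1]=1 prod=4 -> [33 1 1 2]
Step 11: demand=5,sold=2 ship[2->3]=1 ship[1->2]=1 ship[0->1]=1 prod=4 -> [36 1 1 1]
Step 12: demand=5,sold=1 ship[2->3]=1 ship[1->2]=1 ship[0->1]=1 prod=4 -> [39 1 1 1]
First stockout at step 8

8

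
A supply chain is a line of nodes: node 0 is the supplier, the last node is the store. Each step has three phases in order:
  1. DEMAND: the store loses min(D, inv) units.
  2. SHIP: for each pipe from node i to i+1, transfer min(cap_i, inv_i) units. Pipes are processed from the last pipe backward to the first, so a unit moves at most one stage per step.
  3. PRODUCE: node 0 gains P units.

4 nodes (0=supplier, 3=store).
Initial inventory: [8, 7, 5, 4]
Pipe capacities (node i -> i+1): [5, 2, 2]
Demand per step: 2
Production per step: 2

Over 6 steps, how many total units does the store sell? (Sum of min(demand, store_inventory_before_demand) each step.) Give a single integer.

Answer: 12

Derivation:
Step 1: sold=2 (running total=2) -> [5 10 5 4]
Step 2: sold=2 (running total=4) -> [2 13 5 4]
Step 3: sold=2 (running total=6) -> [2 13 5 4]
Step 4: sold=2 (running total=8) -> [2 13 5 4]
Step 5: sold=2 (running total=10) -> [2 13 5 4]
Step 6: sold=2 (running total=12) -> [2 13 5 4]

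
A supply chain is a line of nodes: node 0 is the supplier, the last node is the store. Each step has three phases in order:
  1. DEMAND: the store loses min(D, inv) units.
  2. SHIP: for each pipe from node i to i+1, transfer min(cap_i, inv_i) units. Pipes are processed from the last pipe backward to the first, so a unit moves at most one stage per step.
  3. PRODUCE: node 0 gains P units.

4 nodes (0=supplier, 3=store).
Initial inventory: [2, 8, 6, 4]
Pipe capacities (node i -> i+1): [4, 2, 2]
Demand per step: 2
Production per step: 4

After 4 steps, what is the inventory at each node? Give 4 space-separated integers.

Step 1: demand=2,sold=2 ship[2->3]=2 ship[1->2]=2 ship[0->1]=2 prod=4 -> inv=[4 8 6 4]
Step 2: demand=2,sold=2 ship[2->3]=2 ship[1->2]=2 ship[0->1]=4 prod=4 -> inv=[4 10 6 4]
Step 3: demand=2,sold=2 ship[2->3]=2 ship[1->2]=2 ship[0->1]=4 prod=4 -> inv=[4 12 6 4]
Step 4: demand=2,sold=2 ship[2->3]=2 ship[1->2]=2 ship[0->1]=4 prod=4 -> inv=[4 14 6 4]

4 14 6 4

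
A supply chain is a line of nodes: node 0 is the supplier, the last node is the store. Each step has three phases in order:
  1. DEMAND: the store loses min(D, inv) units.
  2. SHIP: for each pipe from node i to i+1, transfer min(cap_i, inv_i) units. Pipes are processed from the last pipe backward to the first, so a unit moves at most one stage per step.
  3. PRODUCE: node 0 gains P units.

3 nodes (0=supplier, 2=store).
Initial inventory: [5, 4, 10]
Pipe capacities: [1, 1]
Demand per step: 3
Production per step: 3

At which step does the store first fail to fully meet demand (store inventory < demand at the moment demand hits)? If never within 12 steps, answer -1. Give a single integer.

Step 1: demand=3,sold=3 ship[1->2]=1 ship[0->1]=1 prod=3 -> [7 4 8]
Step 2: demand=3,sold=3 ship[1->2]=1 ship[0->1]=1 prod=3 -> [9 4 6]
Step 3: demand=3,sold=3 ship[1->2]=1 ship[0->1]=1 prod=3 -> [11 4 4]
Step 4: demand=3,sold=3 ship[1->2]=1 ship[0->1]=1 prod=3 -> [13 4 2]
Step 5: demand=3,sold=2 ship[1->2]=1 ship[0->1]=1 prod=3 -> [15 4 1]
Step 6: demand=3,sold=1 ship[1->2]=1 ship[0->1]=1 prod=3 -> [17 4 1]
Step 7: demand=3,sold=1 ship[1->2]=1 ship[0->1]=1 prod=3 -> [19 4 1]
Step 8: demand=3,sold=1 ship[1->2]=1 ship[0->1]=1 prod=3 -> [21 4 1]
Step 9: demand=3,sold=1 ship[1->2]=1 ship[0->1]=1 prod=3 -> [23 4 1]
Step 10: demand=3,sold=1 ship[1->2]=1 ship[0->1]=1 prod=3 -> [25 4 1]
Step 11: demand=3,sold=1 ship[1->2]=1 ship[0->1]=1 prod=3 -> [27 4 1]
Step 12: demand=3,sold=1 ship[1->2]=1 ship[0->1]=1 prod=3 -> [29 4 1]
First stockout at step 5

5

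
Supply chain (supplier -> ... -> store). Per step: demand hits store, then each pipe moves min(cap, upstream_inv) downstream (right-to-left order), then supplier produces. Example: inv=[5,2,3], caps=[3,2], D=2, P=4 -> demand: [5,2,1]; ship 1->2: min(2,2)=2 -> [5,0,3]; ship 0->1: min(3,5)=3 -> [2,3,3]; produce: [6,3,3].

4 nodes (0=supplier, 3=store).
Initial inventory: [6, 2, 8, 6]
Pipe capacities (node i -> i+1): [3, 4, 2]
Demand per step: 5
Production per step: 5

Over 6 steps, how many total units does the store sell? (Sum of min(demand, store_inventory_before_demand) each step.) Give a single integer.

Step 1: sold=5 (running total=5) -> [8 3 8 3]
Step 2: sold=3 (running total=8) -> [10 3 9 2]
Step 3: sold=2 (running total=10) -> [12 3 10 2]
Step 4: sold=2 (running total=12) -> [14 3 11 2]
Step 5: sold=2 (running total=14) -> [16 3 12 2]
Step 6: sold=2 (running total=16) -> [18 3 13 2]

Answer: 16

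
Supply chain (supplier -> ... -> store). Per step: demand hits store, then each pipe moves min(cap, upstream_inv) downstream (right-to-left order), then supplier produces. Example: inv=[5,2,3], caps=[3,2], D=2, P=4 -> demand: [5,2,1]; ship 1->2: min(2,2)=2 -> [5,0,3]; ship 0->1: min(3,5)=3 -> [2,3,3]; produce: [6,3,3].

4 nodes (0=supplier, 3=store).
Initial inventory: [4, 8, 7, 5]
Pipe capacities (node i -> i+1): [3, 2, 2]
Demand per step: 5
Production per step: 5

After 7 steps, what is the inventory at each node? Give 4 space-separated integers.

Step 1: demand=5,sold=5 ship[2->3]=2 ship[1->2]=2 ship[0->1]=3 prod=5 -> inv=[6 9 7 2]
Step 2: demand=5,sold=2 ship[2->3]=2 ship[1->2]=2 ship[0->1]=3 prod=5 -> inv=[8 10 7 2]
Step 3: demand=5,sold=2 ship[2->3]=2 ship[1->2]=2 ship[0->1]=3 prod=5 -> inv=[10 11 7 2]
Step 4: demand=5,sold=2 ship[2->3]=2 ship[1->2]=2 ship[0->1]=3 prod=5 -> inv=[12 12 7 2]
Step 5: demand=5,sold=2 ship[2->3]=2 ship[1->2]=2 ship[0->1]=3 prod=5 -> inv=[14 13 7 2]
Step 6: demand=5,sold=2 ship[2->3]=2 ship[1->2]=2 ship[0->1]=3 prod=5 -> inv=[16 14 7 2]
Step 7: demand=5,sold=2 ship[2->3]=2 ship[1->2]=2 ship[0->1]=3 prod=5 -> inv=[18 15 7 2]

18 15 7 2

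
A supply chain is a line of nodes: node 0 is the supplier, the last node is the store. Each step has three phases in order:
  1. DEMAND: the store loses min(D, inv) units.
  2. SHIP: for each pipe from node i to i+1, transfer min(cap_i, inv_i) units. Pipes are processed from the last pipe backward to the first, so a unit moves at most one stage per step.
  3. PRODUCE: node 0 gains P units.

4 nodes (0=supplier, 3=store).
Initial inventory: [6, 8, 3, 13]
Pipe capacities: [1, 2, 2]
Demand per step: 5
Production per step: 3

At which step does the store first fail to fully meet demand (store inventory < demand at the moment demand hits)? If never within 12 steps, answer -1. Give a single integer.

Step 1: demand=5,sold=5 ship[2->3]=2 ship[1->2]=2 ship[0->1]=1 prod=3 -> [8 7 3 10]
Step 2: demand=5,sold=5 ship[2->3]=2 ship[1->2]=2 ship[0->1]=1 prod=3 -> [10 6 3 7]
Step 3: demand=5,sold=5 ship[2->3]=2 ship[1->2]=2 ship[0->1]=1 prod=3 -> [12 5 3 4]
Step 4: demand=5,sold=4 ship[2->3]=2 ship[1->2]=2 ship[0->1]=1 prod=3 -> [14 4 3 2]
Step 5: demand=5,sold=2 ship[2->3]=2 ship[1->2]=2 ship[0->1]=1 prod=3 -> [16 3 3 2]
Step 6: demand=5,sold=2 ship[2->3]=2 ship[1->2]=2 ship[0->1]=1 prod=3 -> [18 2 3 2]
Step 7: demand=5,sold=2 ship[2->3]=2 ship[1->2]=2 ship[0->1]=1 prod=3 -> [20 1 3 2]
Step 8: demand=5,sold=2 ship[2->3]=2 ship[1->2]=1 ship[0->1]=1 prod=3 -> [22 1 2 2]
Step 9: demand=5,sold=2 ship[2->3]=2 ship[1->2]=1 ship[0->1]=1 prod=3 -> [24 1 1 2]
Step 10: demand=5,sold=2 ship[2->3]=1 ship[1->2]=1 ship[0->1]=1 prod=3 -> [26 1 1 1]
Step 11: demand=5,sold=1 ship[2->3]=1 ship[1->2]=1 ship[0->1]=1 prod=3 -> [28 1 1 1]
Step 12: demand=5,sold=1 ship[2->3]=1 ship[1->2]=1 ship[0->1]=1 prod=3 -> [30 1 1 1]
First stockout at step 4

4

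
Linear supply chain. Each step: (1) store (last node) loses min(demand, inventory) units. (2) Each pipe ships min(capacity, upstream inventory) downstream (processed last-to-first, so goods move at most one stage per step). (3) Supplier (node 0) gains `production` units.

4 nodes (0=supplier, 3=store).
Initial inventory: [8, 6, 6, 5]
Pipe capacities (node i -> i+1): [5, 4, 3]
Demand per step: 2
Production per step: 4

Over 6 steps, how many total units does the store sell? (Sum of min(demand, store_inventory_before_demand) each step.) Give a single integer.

Answer: 12

Derivation:
Step 1: sold=2 (running total=2) -> [7 7 7 6]
Step 2: sold=2 (running total=4) -> [6 8 8 7]
Step 3: sold=2 (running total=6) -> [5 9 9 8]
Step 4: sold=2 (running total=8) -> [4 10 10 9]
Step 5: sold=2 (running total=10) -> [4 10 11 10]
Step 6: sold=2 (running total=12) -> [4 10 12 11]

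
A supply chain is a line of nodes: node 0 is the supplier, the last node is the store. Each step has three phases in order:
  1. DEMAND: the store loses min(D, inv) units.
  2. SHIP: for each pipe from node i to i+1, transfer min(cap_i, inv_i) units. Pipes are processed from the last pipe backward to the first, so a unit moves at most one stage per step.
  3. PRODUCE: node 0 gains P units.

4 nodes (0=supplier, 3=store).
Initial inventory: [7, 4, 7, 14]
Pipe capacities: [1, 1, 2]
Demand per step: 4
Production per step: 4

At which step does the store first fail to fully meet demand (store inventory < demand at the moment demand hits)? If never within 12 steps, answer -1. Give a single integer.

Step 1: demand=4,sold=4 ship[2->3]=2 ship[1->2]=1 ship[0->1]=1 prod=4 -> [10 4 6 12]
Step 2: demand=4,sold=4 ship[2->3]=2 ship[1->2]=1 ship[0->1]=1 prod=4 -> [13 4 5 10]
Step 3: demand=4,sold=4 ship[2->3]=2 ship[1->2]=1 ship[0->1]=1 prod=4 -> [16 4 4 8]
Step 4: demand=4,sold=4 ship[2->3]=2 ship[1->2]=1 ship[0->1]=1 prod=4 -> [19 4 3 6]
Step 5: demand=4,sold=4 ship[2->3]=2 ship[1->2]=1 ship[0->1]=1 prod=4 -> [22 4 2 4]
Step 6: demand=4,sold=4 ship[2->3]=2 ship[1->2]=1 ship[0->1]=1 prod=4 -> [25 4 1 2]
Step 7: demand=4,sold=2 ship[2->3]=1 ship[1->2]=1 ship[0->1]=1 prod=4 -> [28 4 1 1]
Step 8: demand=4,sold=1 ship[2->3]=1 ship[1->2]=1 ship[0->1]=1 prod=4 -> [31 4 1 1]
Step 9: demand=4,sold=1 ship[2->3]=1 ship[1->2]=1 ship[0->1]=1 prod=4 -> [34 4 1 1]
Step 10: demand=4,sold=1 ship[2->3]=1 ship[1->2]=1 ship[0->1]=1 prod=4 -> [37 4 1 1]
Step 11: demand=4,sold=1 ship[2->3]=1 ship[1->2]=1 ship[0->1]=1 prod=4 -> [40 4 1 1]
Step 12: demand=4,sold=1 ship[2->3]=1 ship[1->2]=1 ship[0->1]=1 prod=4 -> [43 4 1 1]
First stockout at step 7

7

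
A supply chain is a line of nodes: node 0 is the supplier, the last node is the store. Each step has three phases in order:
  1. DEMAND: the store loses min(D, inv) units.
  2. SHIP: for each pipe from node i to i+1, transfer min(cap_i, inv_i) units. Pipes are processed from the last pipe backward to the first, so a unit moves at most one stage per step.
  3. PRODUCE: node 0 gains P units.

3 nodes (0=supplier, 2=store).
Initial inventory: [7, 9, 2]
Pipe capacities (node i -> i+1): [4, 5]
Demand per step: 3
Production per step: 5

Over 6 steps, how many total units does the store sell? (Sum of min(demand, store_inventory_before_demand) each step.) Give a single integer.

Answer: 17

Derivation:
Step 1: sold=2 (running total=2) -> [8 8 5]
Step 2: sold=3 (running total=5) -> [9 7 7]
Step 3: sold=3 (running total=8) -> [10 6 9]
Step 4: sold=3 (running total=11) -> [11 5 11]
Step 5: sold=3 (running total=14) -> [12 4 13]
Step 6: sold=3 (running total=17) -> [13 4 14]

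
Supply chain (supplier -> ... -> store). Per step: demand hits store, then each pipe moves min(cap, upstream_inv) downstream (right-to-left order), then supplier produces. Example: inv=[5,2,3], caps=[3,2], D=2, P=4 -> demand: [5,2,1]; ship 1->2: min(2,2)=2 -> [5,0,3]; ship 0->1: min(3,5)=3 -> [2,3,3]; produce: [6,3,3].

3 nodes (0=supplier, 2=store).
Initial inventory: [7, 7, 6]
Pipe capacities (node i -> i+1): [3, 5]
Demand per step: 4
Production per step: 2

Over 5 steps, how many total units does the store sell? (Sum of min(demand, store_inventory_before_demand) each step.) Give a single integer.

Answer: 20

Derivation:
Step 1: sold=4 (running total=4) -> [6 5 7]
Step 2: sold=4 (running total=8) -> [5 3 8]
Step 3: sold=4 (running total=12) -> [4 3 7]
Step 4: sold=4 (running total=16) -> [3 3 6]
Step 5: sold=4 (running total=20) -> [2 3 5]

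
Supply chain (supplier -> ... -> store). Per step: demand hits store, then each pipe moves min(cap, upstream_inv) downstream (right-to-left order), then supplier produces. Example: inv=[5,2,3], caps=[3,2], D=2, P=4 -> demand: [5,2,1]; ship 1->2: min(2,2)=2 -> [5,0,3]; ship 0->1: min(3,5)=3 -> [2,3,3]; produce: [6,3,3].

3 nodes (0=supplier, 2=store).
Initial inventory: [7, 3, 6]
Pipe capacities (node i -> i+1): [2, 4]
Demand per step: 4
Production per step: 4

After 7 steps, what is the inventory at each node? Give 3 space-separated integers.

Step 1: demand=4,sold=4 ship[1->2]=3 ship[0->1]=2 prod=4 -> inv=[9 2 5]
Step 2: demand=4,sold=4 ship[1->2]=2 ship[0->1]=2 prod=4 -> inv=[11 2 3]
Step 3: demand=4,sold=3 ship[1->2]=2 ship[0->1]=2 prod=4 -> inv=[13 2 2]
Step 4: demand=4,sold=2 ship[1->2]=2 ship[0->1]=2 prod=4 -> inv=[15 2 2]
Step 5: demand=4,sold=2 ship[1->2]=2 ship[0->1]=2 prod=4 -> inv=[17 2 2]
Step 6: demand=4,sold=2 ship[1->2]=2 ship[0->1]=2 prod=4 -> inv=[19 2 2]
Step 7: demand=4,sold=2 ship[1->2]=2 ship[0->1]=2 prod=4 -> inv=[21 2 2]

21 2 2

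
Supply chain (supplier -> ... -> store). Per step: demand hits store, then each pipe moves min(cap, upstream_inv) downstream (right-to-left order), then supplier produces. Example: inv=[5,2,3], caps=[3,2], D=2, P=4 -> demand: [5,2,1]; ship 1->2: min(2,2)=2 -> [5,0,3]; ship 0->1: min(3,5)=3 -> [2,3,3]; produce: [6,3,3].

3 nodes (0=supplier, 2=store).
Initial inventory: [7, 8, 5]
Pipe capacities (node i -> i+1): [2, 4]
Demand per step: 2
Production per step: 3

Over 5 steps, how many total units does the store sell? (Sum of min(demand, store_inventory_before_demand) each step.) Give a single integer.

Answer: 10

Derivation:
Step 1: sold=2 (running total=2) -> [8 6 7]
Step 2: sold=2 (running total=4) -> [9 4 9]
Step 3: sold=2 (running total=6) -> [10 2 11]
Step 4: sold=2 (running total=8) -> [11 2 11]
Step 5: sold=2 (running total=10) -> [12 2 11]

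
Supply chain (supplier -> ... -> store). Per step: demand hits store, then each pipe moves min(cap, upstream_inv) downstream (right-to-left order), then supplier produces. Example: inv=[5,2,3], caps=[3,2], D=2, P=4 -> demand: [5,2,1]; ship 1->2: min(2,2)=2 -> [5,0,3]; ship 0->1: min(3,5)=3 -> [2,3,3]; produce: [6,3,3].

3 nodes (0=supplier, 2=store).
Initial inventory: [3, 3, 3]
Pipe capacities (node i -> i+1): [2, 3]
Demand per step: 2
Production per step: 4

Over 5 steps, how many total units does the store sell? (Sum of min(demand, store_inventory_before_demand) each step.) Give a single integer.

Step 1: sold=2 (running total=2) -> [5 2 4]
Step 2: sold=2 (running total=4) -> [7 2 4]
Step 3: sold=2 (running total=6) -> [9 2 4]
Step 4: sold=2 (running total=8) -> [11 2 4]
Step 5: sold=2 (running total=10) -> [13 2 4]

Answer: 10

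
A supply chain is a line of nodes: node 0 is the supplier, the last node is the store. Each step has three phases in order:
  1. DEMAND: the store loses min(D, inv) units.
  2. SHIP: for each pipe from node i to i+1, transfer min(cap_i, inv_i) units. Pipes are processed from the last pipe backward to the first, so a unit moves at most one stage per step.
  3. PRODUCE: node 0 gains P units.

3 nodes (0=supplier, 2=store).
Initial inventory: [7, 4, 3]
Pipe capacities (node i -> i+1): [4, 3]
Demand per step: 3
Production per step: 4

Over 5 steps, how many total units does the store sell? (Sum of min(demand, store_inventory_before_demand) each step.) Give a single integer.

Answer: 15

Derivation:
Step 1: sold=3 (running total=3) -> [7 5 3]
Step 2: sold=3 (running total=6) -> [7 6 3]
Step 3: sold=3 (running total=9) -> [7 7 3]
Step 4: sold=3 (running total=12) -> [7 8 3]
Step 5: sold=3 (running total=15) -> [7 9 3]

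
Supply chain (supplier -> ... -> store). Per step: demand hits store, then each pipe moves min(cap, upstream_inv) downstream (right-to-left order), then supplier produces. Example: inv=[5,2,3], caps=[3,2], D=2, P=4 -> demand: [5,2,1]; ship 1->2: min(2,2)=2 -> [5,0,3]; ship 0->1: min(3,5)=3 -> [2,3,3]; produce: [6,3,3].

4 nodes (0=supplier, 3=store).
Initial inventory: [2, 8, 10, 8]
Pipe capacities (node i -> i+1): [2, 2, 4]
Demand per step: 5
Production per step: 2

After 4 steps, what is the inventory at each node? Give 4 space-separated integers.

Step 1: demand=5,sold=5 ship[2->3]=4 ship[1->2]=2 ship[0->1]=2 prod=2 -> inv=[2 8 8 7]
Step 2: demand=5,sold=5 ship[2->3]=4 ship[1->2]=2 ship[0->1]=2 prod=2 -> inv=[2 8 6 6]
Step 3: demand=5,sold=5 ship[2->3]=4 ship[1->2]=2 ship[0->1]=2 prod=2 -> inv=[2 8 4 5]
Step 4: demand=5,sold=5 ship[2->3]=4 ship[1->2]=2 ship[0->1]=2 prod=2 -> inv=[2 8 2 4]

2 8 2 4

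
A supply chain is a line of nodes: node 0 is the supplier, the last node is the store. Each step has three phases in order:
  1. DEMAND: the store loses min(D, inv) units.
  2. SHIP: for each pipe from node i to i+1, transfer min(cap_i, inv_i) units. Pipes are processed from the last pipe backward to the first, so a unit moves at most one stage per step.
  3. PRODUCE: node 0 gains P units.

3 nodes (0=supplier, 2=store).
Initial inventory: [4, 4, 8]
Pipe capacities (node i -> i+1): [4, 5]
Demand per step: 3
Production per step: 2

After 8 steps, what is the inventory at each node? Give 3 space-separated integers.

Step 1: demand=3,sold=3 ship[1->2]=4 ship[0->1]=4 prod=2 -> inv=[2 4 9]
Step 2: demand=3,sold=3 ship[1->2]=4 ship[0->1]=2 prod=2 -> inv=[2 2 10]
Step 3: demand=3,sold=3 ship[1->2]=2 ship[0->1]=2 prod=2 -> inv=[2 2 9]
Step 4: demand=3,sold=3 ship[1->2]=2 ship[0->1]=2 prod=2 -> inv=[2 2 8]
Step 5: demand=3,sold=3 ship[1->2]=2 ship[0->1]=2 prod=2 -> inv=[2 2 7]
Step 6: demand=3,sold=3 ship[1->2]=2 ship[0->1]=2 prod=2 -> inv=[2 2 6]
Step 7: demand=3,sold=3 ship[1->2]=2 ship[0->1]=2 prod=2 -> inv=[2 2 5]
Step 8: demand=3,sold=3 ship[1->2]=2 ship[0->1]=2 prod=2 -> inv=[2 2 4]

2 2 4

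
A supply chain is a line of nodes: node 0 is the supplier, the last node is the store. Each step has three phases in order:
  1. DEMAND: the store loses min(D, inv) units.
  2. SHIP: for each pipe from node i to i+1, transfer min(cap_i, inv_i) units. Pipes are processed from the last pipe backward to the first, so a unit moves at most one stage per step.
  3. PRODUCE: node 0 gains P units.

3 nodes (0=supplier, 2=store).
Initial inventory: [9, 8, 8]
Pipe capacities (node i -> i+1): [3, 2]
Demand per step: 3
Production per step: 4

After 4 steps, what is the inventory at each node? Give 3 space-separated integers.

Step 1: demand=3,sold=3 ship[1->2]=2 ship[0->1]=3 prod=4 -> inv=[10 9 7]
Step 2: demand=3,sold=3 ship[1->2]=2 ship[0->1]=3 prod=4 -> inv=[11 10 6]
Step 3: demand=3,sold=3 ship[1->2]=2 ship[0->1]=3 prod=4 -> inv=[12 11 5]
Step 4: demand=3,sold=3 ship[1->2]=2 ship[0->1]=3 prod=4 -> inv=[13 12 4]

13 12 4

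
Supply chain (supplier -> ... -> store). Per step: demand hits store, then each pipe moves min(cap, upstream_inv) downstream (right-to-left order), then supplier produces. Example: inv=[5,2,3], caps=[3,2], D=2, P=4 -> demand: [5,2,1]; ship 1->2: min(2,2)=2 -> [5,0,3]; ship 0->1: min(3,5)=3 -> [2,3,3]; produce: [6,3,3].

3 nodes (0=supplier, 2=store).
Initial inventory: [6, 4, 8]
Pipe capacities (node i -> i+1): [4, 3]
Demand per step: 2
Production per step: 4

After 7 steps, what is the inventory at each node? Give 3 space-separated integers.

Step 1: demand=2,sold=2 ship[1->2]=3 ship[0->1]=4 prod=4 -> inv=[6 5 9]
Step 2: demand=2,sold=2 ship[1->2]=3 ship[0->1]=4 prod=4 -> inv=[6 6 10]
Step 3: demand=2,sold=2 ship[1->2]=3 ship[0->1]=4 prod=4 -> inv=[6 7 11]
Step 4: demand=2,sold=2 ship[1->2]=3 ship[0->1]=4 prod=4 -> inv=[6 8 12]
Step 5: demand=2,sold=2 ship[1->2]=3 ship[0->1]=4 prod=4 -> inv=[6 9 13]
Step 6: demand=2,sold=2 ship[1->2]=3 ship[0->1]=4 prod=4 -> inv=[6 10 14]
Step 7: demand=2,sold=2 ship[1->2]=3 ship[0->1]=4 prod=4 -> inv=[6 11 15]

6 11 15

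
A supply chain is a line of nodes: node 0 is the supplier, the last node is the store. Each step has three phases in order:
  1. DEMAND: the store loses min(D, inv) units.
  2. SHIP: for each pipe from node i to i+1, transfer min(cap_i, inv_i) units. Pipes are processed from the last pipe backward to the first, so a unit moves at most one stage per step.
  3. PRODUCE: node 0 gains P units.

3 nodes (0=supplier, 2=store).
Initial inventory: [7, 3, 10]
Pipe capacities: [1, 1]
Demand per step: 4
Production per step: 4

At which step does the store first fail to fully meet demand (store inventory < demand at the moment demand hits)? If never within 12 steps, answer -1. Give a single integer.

Step 1: demand=4,sold=4 ship[1->2]=1 ship[0->1]=1 prod=4 -> [10 3 7]
Step 2: demand=4,sold=4 ship[1->2]=1 ship[0->1]=1 prod=4 -> [13 3 4]
Step 3: demand=4,sold=4 ship[1->2]=1 ship[0->1]=1 prod=4 -> [16 3 1]
Step 4: demand=4,sold=1 ship[1->2]=1 ship[0->1]=1 prod=4 -> [19 3 1]
Step 5: demand=4,sold=1 ship[1->2]=1 ship[0->1]=1 prod=4 -> [22 3 1]
Step 6: demand=4,sold=1 ship[1->2]=1 ship[0->1]=1 prod=4 -> [25 3 1]
Step 7: demand=4,sold=1 ship[1->2]=1 ship[0->1]=1 prod=4 -> [28 3 1]
Step 8: demand=4,sold=1 ship[1->2]=1 ship[0->1]=1 prod=4 -> [31 3 1]
Step 9: demand=4,sold=1 ship[1->2]=1 ship[0->1]=1 prod=4 -> [34 3 1]
Step 10: demand=4,sold=1 ship[1->2]=1 ship[0->1]=1 prod=4 -> [37 3 1]
Step 11: demand=4,sold=1 ship[1->2]=1 ship[0->1]=1 prod=4 -> [40 3 1]
Step 12: demand=4,sold=1 ship[1->2]=1 ship[0->1]=1 prod=4 -> [43 3 1]
First stockout at step 4

4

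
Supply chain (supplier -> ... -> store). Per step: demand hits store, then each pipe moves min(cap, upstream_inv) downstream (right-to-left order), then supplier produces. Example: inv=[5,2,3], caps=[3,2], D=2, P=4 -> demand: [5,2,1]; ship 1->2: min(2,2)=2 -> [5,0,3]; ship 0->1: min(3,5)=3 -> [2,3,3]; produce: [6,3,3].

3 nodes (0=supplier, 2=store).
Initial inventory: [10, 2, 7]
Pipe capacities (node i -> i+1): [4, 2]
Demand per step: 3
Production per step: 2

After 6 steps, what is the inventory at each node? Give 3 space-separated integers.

Step 1: demand=3,sold=3 ship[1->2]=2 ship[0->1]=4 prod=2 -> inv=[8 4 6]
Step 2: demand=3,sold=3 ship[1->2]=2 ship[0->1]=4 prod=2 -> inv=[6 6 5]
Step 3: demand=3,sold=3 ship[1->2]=2 ship[0->1]=4 prod=2 -> inv=[4 8 4]
Step 4: demand=3,sold=3 ship[1->2]=2 ship[0->1]=4 prod=2 -> inv=[2 10 3]
Step 5: demand=3,sold=3 ship[1->2]=2 ship[0->1]=2 prod=2 -> inv=[2 10 2]
Step 6: demand=3,sold=2 ship[1->2]=2 ship[0->1]=2 prod=2 -> inv=[2 10 2]

2 10 2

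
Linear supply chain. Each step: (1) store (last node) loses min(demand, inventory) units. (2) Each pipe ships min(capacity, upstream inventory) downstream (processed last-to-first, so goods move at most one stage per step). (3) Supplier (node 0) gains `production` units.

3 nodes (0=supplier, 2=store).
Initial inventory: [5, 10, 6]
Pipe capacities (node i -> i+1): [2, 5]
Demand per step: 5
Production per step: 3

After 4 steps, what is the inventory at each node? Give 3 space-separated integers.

Step 1: demand=5,sold=5 ship[1->2]=5 ship[0->1]=2 prod=3 -> inv=[6 7 6]
Step 2: demand=5,sold=5 ship[1->2]=5 ship[0->1]=2 prod=3 -> inv=[7 4 6]
Step 3: demand=5,sold=5 ship[1->2]=4 ship[0->1]=2 prod=3 -> inv=[8 2 5]
Step 4: demand=5,sold=5 ship[1->2]=2 ship[0->1]=2 prod=3 -> inv=[9 2 2]

9 2 2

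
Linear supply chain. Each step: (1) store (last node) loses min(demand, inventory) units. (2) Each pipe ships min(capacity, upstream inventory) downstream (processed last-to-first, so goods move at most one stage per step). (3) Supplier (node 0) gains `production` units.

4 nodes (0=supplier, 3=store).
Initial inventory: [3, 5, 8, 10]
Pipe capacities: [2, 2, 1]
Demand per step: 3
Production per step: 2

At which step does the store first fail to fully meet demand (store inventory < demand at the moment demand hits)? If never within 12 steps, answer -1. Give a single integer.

Step 1: demand=3,sold=3 ship[2->3]=1 ship[1->2]=2 ship[0->1]=2 prod=2 -> [3 5 9 8]
Step 2: demand=3,sold=3 ship[2->3]=1 ship[1->2]=2 ship[0->1]=2 prod=2 -> [3 5 10 6]
Step 3: demand=3,sold=3 ship[2->3]=1 ship[1->2]=2 ship[0->1]=2 prod=2 -> [3 5 11 4]
Step 4: demand=3,sold=3 ship[2->3]=1 ship[1->2]=2 ship[0->1]=2 prod=2 -> [3 5 12 2]
Step 5: demand=3,sold=2 ship[2->3]=1 ship[1->2]=2 ship[0->1]=2 prod=2 -> [3 5 13 1]
Step 6: demand=3,sold=1 ship[2->3]=1 ship[1->2]=2 ship[0->1]=2 prod=2 -> [3 5 14 1]
Step 7: demand=3,sold=1 ship[2->3]=1 ship[1->2]=2 ship[0->1]=2 prod=2 -> [3 5 15 1]
Step 8: demand=3,sold=1 ship[2->3]=1 ship[1->2]=2 ship[0->1]=2 prod=2 -> [3 5 16 1]
Step 9: demand=3,sold=1 ship[2->3]=1 ship[1->2]=2 ship[0->1]=2 prod=2 -> [3 5 17 1]
Step 10: demand=3,sold=1 ship[2->3]=1 ship[1->2]=2 ship[0->1]=2 prod=2 -> [3 5 18 1]
Step 11: demand=3,sold=1 ship[2->3]=1 ship[1->2]=2 ship[0->1]=2 prod=2 -> [3 5 19 1]
Step 12: demand=3,sold=1 ship[2->3]=1 ship[1->2]=2 ship[0->1]=2 prod=2 -> [3 5 20 1]
First stockout at step 5

5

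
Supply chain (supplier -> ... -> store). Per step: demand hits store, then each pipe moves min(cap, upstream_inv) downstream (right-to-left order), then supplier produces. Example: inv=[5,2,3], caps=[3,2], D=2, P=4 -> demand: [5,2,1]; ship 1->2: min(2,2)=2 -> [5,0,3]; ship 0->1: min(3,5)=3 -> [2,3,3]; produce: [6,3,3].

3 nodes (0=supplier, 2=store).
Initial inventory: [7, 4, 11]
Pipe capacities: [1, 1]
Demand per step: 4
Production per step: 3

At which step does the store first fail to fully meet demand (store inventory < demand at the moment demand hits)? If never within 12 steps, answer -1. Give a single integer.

Step 1: demand=4,sold=4 ship[1->2]=1 ship[0->1]=1 prod=3 -> [9 4 8]
Step 2: demand=4,sold=4 ship[1->2]=1 ship[0->1]=1 prod=3 -> [11 4 5]
Step 3: demand=4,sold=4 ship[1->2]=1 ship[0->1]=1 prod=3 -> [13 4 2]
Step 4: demand=4,sold=2 ship[1->2]=1 ship[0->1]=1 prod=3 -> [15 4 1]
Step 5: demand=4,sold=1 ship[1->2]=1 ship[0->1]=1 prod=3 -> [17 4 1]
Step 6: demand=4,sold=1 ship[1->2]=1 ship[0->1]=1 prod=3 -> [19 4 1]
Step 7: demand=4,sold=1 ship[1->2]=1 ship[0->1]=1 prod=3 -> [21 4 1]
Step 8: demand=4,sold=1 ship[1->2]=1 ship[0->1]=1 prod=3 -> [23 4 1]
Step 9: demand=4,sold=1 ship[1->2]=1 ship[0->1]=1 prod=3 -> [25 4 1]
Step 10: demand=4,sold=1 ship[1->2]=1 ship[0->1]=1 prod=3 -> [27 4 1]
Step 11: demand=4,sold=1 ship[1->2]=1 ship[0->1]=1 prod=3 -> [29 4 1]
Step 12: demand=4,sold=1 ship[1->2]=1 ship[0->1]=1 prod=3 -> [31 4 1]
First stockout at step 4

4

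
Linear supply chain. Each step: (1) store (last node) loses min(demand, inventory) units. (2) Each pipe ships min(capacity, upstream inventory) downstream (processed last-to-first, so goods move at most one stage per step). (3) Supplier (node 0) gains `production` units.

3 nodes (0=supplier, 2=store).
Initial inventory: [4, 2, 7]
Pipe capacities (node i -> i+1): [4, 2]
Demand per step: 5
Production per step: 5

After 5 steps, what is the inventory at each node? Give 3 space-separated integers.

Step 1: demand=5,sold=5 ship[1->2]=2 ship[0->1]=4 prod=5 -> inv=[5 4 4]
Step 2: demand=5,sold=4 ship[1->2]=2 ship[0->1]=4 prod=5 -> inv=[6 6 2]
Step 3: demand=5,sold=2 ship[1->2]=2 ship[0->1]=4 prod=5 -> inv=[7 8 2]
Step 4: demand=5,sold=2 ship[1->2]=2 ship[0->1]=4 prod=5 -> inv=[8 10 2]
Step 5: demand=5,sold=2 ship[1->2]=2 ship[0->1]=4 prod=5 -> inv=[9 12 2]

9 12 2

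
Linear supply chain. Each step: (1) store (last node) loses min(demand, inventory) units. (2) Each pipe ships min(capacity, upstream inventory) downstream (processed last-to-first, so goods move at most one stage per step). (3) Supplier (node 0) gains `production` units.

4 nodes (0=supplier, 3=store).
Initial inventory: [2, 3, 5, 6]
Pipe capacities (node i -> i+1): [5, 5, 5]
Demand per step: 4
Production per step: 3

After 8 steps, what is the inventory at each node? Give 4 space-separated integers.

Step 1: demand=4,sold=4 ship[2->3]=5 ship[1->2]=3 ship[0->1]=2 prod=3 -> inv=[3 2 3 7]
Step 2: demand=4,sold=4 ship[2->3]=3 ship[1->2]=2 ship[0->1]=3 prod=3 -> inv=[3 3 2 6]
Step 3: demand=4,sold=4 ship[2->3]=2 ship[1->2]=3 ship[0->1]=3 prod=3 -> inv=[3 3 3 4]
Step 4: demand=4,sold=4 ship[2->3]=3 ship[1->2]=3 ship[0->1]=3 prod=3 -> inv=[3 3 3 3]
Step 5: demand=4,sold=3 ship[2->3]=3 ship[1->2]=3 ship[0->1]=3 prod=3 -> inv=[3 3 3 3]
Step 6: demand=4,sold=3 ship[2->3]=3 ship[1->2]=3 ship[0->1]=3 prod=3 -> inv=[3 3 3 3]
Step 7: demand=4,sold=3 ship[2->3]=3 ship[1->2]=3 ship[0->1]=3 prod=3 -> inv=[3 3 3 3]
Step 8: demand=4,sold=3 ship[2->3]=3 ship[1->2]=3 ship[0->1]=3 prod=3 -> inv=[3 3 3 3]

3 3 3 3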